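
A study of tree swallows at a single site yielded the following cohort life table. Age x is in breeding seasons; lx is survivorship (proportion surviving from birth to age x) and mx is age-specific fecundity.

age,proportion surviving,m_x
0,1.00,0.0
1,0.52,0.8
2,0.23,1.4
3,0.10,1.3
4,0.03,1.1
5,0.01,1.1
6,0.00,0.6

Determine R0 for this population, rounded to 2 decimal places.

lx·mx by age: 0, 0.416, 0.322, 0.13, 0.033, 0.011, 0
R0 = Σ lx·mx = 0.912 → 0.91

0.91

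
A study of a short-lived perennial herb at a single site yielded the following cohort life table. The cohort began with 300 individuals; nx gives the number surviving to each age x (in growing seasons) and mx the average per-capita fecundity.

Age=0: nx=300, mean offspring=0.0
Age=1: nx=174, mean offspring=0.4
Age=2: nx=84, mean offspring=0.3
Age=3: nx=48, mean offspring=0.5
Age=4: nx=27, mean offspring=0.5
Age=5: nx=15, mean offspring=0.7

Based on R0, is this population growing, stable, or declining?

lx = nx/n0 = nx/300: 1, 0.58, 0.28, 0.16, 0.09, 0.05
R0 = Σ lx·mx = 0 + 0.232 + 0.084 + 0.08 + 0.045 + 0.035 = 0.476
R0 < 1, so the population is declining.

declining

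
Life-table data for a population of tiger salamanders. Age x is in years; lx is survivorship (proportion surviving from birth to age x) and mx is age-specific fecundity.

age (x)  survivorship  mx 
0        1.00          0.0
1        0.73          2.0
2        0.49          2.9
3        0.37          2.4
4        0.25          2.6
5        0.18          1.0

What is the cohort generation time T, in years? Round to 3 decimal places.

2.276

lx·mx: 0, 1.46, 1.421, 0.888, 0.65, 0.18 → R0 = 4.599
x·lx·mx: 0, 1.46, 2.842, 2.664, 2.6, 0.9 → Σ = 10.466
T = 10.466 / 4.599 = 2.275712… → 2.276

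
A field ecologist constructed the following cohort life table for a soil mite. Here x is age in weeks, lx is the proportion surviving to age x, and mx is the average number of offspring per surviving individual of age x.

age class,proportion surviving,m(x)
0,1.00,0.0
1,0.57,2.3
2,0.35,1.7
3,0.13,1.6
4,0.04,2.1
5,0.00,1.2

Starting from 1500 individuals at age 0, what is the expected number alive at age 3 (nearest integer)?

Expected survivors = N0 · l_3 = 1500 × 0.13 = 195 → 195

195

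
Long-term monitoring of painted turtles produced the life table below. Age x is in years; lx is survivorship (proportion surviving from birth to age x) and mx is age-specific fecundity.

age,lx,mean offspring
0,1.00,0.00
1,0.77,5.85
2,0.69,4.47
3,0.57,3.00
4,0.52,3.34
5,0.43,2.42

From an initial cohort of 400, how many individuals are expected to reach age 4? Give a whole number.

Expected survivors = N0 · l_4 = 400 × 0.52 = 208 → 208

208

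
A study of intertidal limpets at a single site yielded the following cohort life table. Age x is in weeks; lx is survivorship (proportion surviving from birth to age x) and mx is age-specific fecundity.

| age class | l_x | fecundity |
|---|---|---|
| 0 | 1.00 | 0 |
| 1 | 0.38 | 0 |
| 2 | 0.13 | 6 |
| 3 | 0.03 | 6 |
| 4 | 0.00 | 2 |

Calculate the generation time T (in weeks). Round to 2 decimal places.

2.19

lx·mx: 0, 0, 0.78, 0.18, 0 → R0 = 0.96
x·lx·mx: 0, 0, 1.56, 0.54, 0 → Σ = 2.1
T = 2.1 / 0.96 = 2.1875 → 2.19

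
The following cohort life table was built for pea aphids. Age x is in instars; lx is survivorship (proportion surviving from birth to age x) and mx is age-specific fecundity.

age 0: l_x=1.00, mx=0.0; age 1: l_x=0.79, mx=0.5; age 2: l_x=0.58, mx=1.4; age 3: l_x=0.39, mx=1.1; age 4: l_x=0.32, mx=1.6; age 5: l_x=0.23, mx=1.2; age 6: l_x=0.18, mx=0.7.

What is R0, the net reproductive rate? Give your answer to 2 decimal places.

2.55

lx·mx by age: 0, 0.395, 0.812, 0.429, 0.512, 0.276, 0.126
R0 = Σ lx·mx = 2.55 → 2.55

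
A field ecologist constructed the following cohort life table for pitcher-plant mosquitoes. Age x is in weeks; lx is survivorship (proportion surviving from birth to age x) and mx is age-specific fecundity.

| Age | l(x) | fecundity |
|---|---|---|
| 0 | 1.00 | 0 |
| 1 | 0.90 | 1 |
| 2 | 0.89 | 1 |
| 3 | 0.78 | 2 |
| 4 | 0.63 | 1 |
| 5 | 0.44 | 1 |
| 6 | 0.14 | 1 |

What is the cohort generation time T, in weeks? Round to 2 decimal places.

2.83

lx·mx: 0, 0.9, 0.89, 1.56, 0.63, 0.44, 0.14 → R0 = 4.56
x·lx·mx: 0, 0.9, 1.78, 4.68, 2.52, 2.2, 0.84 → Σ = 12.92
T = 12.92 / 4.56 = 2.833333… → 2.83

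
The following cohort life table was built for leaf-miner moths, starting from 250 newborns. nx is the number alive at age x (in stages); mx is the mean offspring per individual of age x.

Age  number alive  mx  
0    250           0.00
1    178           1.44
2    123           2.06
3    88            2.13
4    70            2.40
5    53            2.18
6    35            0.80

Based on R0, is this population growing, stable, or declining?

growing

lx = nx/n0 = nx/250: 1, 0.712, 0.492, 0.352, 0.28, 0.212, 0.14
R0 = Σ lx·mx = 0 + 1.02528 + 1.01352 + 0.74976 + 0.672 + 0.46216 + 0.112 = 4.03472
R0 > 1, so the population is growing.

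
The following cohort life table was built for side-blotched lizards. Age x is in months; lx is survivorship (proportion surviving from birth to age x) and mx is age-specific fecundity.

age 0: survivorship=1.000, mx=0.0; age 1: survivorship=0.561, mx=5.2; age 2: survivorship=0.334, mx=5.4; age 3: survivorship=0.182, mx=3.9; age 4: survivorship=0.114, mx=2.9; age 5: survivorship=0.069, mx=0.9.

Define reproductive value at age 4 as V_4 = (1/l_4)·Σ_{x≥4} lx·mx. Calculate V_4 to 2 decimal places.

3.44

lx·mx for x ≥ 4: 0.3306, 0.0621 → sum = 0.3927
V_4 = 0.3927 / l_4 = 0.3927 / 0.114 = 3.444737… → 3.44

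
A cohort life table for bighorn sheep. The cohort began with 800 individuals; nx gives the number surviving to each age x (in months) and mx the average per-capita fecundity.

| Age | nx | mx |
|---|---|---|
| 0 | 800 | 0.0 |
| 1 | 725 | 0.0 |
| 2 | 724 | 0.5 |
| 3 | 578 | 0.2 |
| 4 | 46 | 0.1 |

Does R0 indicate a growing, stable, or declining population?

declining

lx = nx/n0 = nx/800: 1, 0.90625, 0.905, 0.7225, 0.0575
R0 = Σ lx·mx = 0 + 0 + 0.4525 + 0.1445 + 0.00575 = 0.60275
R0 < 1, so the population is declining.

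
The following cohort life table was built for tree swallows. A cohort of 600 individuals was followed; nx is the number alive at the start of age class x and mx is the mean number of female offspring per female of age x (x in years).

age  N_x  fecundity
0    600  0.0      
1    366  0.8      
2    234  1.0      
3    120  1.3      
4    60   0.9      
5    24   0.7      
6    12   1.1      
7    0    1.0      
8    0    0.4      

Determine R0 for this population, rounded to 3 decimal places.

1.278

lx = nx/n0 = nx/600: 1, 0.61, 0.39, 0.2, 0.1, 0.04, 0.02, 0, 0
lx·mx by age: 0, 0.488, 0.39, 0.26, 0.09, 0.028, 0.022, 0, 0
R0 = Σ lx·mx = 1.278 → 1.278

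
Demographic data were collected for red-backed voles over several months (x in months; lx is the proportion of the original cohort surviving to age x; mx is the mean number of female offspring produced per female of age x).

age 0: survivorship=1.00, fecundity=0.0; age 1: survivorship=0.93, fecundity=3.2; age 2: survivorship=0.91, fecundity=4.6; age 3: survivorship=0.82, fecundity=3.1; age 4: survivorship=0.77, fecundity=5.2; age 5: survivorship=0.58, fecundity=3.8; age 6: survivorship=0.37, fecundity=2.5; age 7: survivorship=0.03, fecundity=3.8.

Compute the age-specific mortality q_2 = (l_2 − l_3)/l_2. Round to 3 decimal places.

q_2 = (l_2 − l_3) / l_2 = (0.91 − 0.82) / 0.91
     = 0.09 / 0.91 = 0.098901… → 0.099

0.099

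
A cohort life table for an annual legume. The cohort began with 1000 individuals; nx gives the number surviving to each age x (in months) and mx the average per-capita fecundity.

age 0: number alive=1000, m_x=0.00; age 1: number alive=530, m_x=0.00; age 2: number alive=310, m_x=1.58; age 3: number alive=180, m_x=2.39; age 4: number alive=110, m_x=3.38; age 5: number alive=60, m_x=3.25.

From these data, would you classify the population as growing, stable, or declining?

growing

lx = nx/n0 = nx/1000: 1, 0.53, 0.31, 0.18, 0.11, 0.06
R0 = Σ lx·mx = 0 + 0 + 0.4898 + 0.4302 + 0.3718 + 0.195 = 1.4868
R0 > 1, so the population is growing.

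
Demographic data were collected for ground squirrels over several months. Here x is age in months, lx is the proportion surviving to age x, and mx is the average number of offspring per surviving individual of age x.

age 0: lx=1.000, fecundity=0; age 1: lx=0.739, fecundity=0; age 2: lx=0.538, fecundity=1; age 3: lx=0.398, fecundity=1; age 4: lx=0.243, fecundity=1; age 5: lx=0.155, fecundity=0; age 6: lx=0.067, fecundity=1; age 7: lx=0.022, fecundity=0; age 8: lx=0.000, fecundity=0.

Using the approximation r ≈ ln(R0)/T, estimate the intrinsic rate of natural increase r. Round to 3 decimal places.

0.075

R0 = Σ lx·mx = 0 + 0 + 0.538 + 0.398 + 0.243 + 0 + 0.067 + 0 + 0 = 1.246
Σ x·lx·mx = 3.644; T = 3.644/1.246 = 2.92456…
r ≈ ln(R0)/T = ln(1.246)/2.92456… = 0.0752… → 0.075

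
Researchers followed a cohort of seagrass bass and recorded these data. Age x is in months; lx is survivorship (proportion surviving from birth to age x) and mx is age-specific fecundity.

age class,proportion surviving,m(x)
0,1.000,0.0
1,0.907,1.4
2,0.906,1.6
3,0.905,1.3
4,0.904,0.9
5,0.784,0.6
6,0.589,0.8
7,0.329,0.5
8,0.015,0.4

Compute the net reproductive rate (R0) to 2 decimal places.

5.82

lx·mx by age: 0, 1.2698, 1.4496, 1.1765, 0.8136, 0.4704, 0.4712, 0.1645, 0.006
R0 = Σ lx·mx = 5.8216 → 5.82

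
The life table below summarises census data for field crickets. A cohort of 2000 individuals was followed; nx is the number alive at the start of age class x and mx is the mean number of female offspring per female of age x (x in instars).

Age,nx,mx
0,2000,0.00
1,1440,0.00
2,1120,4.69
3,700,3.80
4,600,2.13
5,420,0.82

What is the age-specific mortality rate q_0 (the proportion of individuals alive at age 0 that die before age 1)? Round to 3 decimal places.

0.280

lx = nx/n0 = nx/2000: 1, 0.72, 0.56, 0.35, 0.3, 0.21
q_0 = (l_0 − l_1) / l_0 = (1 − 0.72) / 1
     = 0.28 / 1 = 0.28 → 0.280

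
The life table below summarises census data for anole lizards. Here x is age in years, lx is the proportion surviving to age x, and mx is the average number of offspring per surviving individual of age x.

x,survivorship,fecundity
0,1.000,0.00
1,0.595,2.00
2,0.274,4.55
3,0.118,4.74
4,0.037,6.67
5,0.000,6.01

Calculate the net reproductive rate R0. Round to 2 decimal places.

lx·mx by age: 0, 1.19, 1.2467, 0.55932, 0.24679, 0
R0 = Σ lx·mx = 3.24281 → 3.24

3.24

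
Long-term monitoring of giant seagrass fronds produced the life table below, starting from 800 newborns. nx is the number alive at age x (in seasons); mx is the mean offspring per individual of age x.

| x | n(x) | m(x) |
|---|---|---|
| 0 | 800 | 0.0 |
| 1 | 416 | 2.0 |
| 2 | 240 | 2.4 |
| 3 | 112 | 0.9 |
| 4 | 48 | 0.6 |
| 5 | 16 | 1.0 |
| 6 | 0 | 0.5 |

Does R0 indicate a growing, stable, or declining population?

lx = nx/n0 = nx/800: 1, 0.52, 0.3, 0.14, 0.06, 0.02, 0
R0 = Σ lx·mx = 0 + 1.04 + 0.72 + 0.126 + 0.036 + 0.02 + 0 = 1.942
R0 > 1, so the population is growing.

growing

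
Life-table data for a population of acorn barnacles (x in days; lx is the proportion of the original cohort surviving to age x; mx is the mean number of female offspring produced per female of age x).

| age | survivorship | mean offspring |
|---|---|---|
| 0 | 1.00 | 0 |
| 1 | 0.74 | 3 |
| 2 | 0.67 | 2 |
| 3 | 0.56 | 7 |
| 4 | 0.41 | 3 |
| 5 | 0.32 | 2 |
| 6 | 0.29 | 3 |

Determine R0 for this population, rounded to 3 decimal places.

lx·mx by age: 0, 2.22, 1.34, 3.92, 1.23, 0.64, 0.87
R0 = Σ lx·mx = 10.22 → 10.220

10.220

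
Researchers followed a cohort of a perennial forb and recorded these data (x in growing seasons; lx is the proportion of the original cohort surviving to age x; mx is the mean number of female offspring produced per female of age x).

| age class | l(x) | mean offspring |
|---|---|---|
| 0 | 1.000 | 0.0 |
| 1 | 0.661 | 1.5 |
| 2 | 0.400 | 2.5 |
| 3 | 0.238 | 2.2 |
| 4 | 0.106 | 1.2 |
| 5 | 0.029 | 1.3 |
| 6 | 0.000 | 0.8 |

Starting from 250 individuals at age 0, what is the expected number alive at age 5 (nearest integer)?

7

Expected survivors = N0 · l_5 = 250 × 0.029 = 7.25 → 7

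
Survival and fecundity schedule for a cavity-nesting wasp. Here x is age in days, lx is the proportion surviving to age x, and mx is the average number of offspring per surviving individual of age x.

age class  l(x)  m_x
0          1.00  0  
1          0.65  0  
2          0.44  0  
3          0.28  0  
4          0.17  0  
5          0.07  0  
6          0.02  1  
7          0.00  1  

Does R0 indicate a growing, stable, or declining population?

declining

R0 = Σ lx·mx = 0 + 0 + 0 + 0 + 0 + 0 + 0.02 + 0 = 0.02
R0 < 1, so the population is declining.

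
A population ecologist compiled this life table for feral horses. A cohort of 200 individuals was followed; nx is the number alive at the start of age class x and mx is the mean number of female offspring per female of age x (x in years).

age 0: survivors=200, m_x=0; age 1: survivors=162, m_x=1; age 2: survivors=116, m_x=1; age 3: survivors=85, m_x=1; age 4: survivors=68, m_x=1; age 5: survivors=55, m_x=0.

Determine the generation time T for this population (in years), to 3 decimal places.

2.137

lx = nx/n0 = nx/200: 1, 0.81, 0.58, 0.425, 0.34, 0.275
lx·mx: 0, 0.81, 0.58, 0.425, 0.34, 0 → R0 = 2.155
x·lx·mx: 0, 0.81, 1.16, 1.275, 1.36, 0 → Σ = 4.605
T = 4.605 / 2.155 = 2.136891… → 2.137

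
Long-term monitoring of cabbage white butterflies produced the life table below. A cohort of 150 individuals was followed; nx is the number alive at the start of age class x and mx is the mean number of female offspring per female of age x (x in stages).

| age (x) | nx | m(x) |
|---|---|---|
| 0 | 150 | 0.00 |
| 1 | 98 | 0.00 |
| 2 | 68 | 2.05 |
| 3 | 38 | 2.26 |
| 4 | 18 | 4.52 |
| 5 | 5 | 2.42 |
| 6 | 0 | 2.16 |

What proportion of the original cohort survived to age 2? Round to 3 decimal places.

0.453

l_2 = n_2/n_0 = 68/150 = 0.453333… → 0.453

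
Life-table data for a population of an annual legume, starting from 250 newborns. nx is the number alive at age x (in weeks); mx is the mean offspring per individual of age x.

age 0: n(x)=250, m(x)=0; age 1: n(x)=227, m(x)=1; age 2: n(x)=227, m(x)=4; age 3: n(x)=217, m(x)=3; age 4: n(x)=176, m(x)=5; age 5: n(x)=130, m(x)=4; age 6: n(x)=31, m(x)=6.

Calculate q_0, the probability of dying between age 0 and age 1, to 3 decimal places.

lx = nx/n0 = nx/250: 1, 0.908, 0.908, 0.868, 0.704, 0.52, 0.124
q_0 = (l_0 − l_1) / l_0 = (1 − 0.908) / 1
     = 0.092 / 1 = 0.092 → 0.092

0.092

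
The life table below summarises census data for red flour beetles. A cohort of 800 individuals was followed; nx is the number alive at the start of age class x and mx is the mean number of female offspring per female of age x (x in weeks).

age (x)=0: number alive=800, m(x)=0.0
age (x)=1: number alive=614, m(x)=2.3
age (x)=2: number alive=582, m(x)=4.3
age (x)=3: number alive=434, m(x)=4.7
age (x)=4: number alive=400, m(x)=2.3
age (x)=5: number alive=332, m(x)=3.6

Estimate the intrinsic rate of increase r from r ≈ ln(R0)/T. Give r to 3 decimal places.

lx = nx/n0 = nx/800: 1, 0.7675, 0.7275, 0.5425, 0.5, 0.415
R0 = Σ lx·mx = 0 + 1.76525 + 3.12825 + 2.54975 + 1.15 + 1.494 = 10.08725
Σ x·lx·mx = 27.741; T = 27.741/10.08725 = 2.75011…
r ≈ ln(R0)/T = ln(10.08725)/2.75011… = 0.84043… → 0.840

0.840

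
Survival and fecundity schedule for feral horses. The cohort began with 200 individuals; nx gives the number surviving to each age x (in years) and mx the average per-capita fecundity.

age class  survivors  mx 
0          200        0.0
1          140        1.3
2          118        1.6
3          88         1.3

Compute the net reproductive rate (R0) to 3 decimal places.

2.426

lx = nx/n0 = nx/200: 1, 0.7, 0.59, 0.44
lx·mx by age: 0, 0.91, 0.944, 0.572
R0 = Σ lx·mx = 2.426 → 2.426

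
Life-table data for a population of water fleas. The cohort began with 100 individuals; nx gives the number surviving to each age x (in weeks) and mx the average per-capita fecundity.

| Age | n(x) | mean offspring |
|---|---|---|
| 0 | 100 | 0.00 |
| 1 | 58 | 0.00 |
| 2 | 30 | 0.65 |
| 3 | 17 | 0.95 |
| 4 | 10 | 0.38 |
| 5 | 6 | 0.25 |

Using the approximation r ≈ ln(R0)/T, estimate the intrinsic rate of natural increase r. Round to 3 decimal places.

lx = nx/n0 = nx/100: 1, 0.58, 0.3, 0.17, 0.1, 0.06
R0 = Σ lx·mx = 0 + 0 + 0.195 + 0.1615 + 0.038 + 0.015 = 0.4095
Σ x·lx·mx = 1.1015; T = 1.1015/0.4095 = 2.68987…
r ≈ ln(R0)/T = ln(0.4095)/2.68987… = -0.33192… → -0.332

-0.332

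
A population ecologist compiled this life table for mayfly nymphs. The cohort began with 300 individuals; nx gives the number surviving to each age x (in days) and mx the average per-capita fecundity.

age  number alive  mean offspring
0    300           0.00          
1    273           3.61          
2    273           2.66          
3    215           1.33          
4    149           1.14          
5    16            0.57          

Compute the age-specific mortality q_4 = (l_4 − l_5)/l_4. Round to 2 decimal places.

lx = nx/n0 = nx/300: 1, 0.91, 0.91, 0.71667…, 0.49667…, 0.05333…
q_4 = (l_4 − l_5) / l_4 = (0.496667… − 0.053333…) / 0.496667…
     = 0.443333… / 0.496667… = 0.892617… → 0.89

0.89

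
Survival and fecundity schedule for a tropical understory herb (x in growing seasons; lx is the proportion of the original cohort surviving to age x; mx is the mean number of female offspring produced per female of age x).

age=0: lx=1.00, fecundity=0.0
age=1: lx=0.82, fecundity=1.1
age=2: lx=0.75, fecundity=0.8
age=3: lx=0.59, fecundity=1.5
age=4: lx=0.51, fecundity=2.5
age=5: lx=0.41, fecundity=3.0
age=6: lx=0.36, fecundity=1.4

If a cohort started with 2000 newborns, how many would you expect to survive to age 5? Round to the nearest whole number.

Expected survivors = N0 · l_5 = 2000 × 0.41 = 820 → 820

820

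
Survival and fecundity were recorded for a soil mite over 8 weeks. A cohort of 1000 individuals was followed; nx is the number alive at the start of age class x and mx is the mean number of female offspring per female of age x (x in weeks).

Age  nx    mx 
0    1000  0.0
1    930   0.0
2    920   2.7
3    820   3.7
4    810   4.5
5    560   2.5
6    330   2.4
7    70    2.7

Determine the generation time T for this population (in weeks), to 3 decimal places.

lx = nx/n0 = nx/1000: 1, 0.93, 0.92, 0.82, 0.81, 0.56, 0.33, 0.07
lx·mx: 0, 0, 2.484, 3.034, 3.645, 1.4, 0.792, 0.189 → R0 = 11.544
x·lx·mx: 0, 0, 4.968, 9.102, 14.58, 7, 4.752, 1.323 → Σ = 41.725
T = 41.725 / 11.544 = 3.614432… → 3.614

3.614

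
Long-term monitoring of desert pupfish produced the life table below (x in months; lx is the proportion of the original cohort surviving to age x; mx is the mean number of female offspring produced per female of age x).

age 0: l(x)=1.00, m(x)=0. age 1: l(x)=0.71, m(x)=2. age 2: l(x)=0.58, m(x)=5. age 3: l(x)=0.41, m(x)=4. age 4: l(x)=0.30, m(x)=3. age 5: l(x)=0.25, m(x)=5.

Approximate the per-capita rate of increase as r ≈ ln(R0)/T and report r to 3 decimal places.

0.772

R0 = Σ lx·mx = 0 + 1.42 + 2.9 + 1.64 + 0.9 + 1.25 = 8.11
Σ x·lx·mx = 21.99; T = 21.99/8.11 = 2.71147…
r ≈ ln(R0)/T = ln(8.11)/2.71147… = 0.77194… → 0.772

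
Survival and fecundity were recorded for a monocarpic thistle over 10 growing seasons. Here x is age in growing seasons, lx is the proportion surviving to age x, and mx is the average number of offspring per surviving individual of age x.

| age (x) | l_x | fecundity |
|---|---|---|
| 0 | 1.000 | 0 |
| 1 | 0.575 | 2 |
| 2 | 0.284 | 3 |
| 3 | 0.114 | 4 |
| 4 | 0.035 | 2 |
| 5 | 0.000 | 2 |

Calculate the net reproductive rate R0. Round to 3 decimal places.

lx·mx by age: 0, 1.15, 0.852, 0.456, 0.07, 0
R0 = Σ lx·mx = 2.528 → 2.528

2.528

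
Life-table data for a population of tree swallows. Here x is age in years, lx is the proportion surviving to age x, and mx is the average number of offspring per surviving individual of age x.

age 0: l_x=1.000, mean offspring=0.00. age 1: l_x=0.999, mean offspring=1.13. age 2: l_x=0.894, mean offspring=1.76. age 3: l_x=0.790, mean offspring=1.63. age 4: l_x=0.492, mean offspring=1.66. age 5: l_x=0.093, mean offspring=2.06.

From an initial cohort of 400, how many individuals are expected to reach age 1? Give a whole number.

Expected survivors = N0 · l_1 = 400 × 0.999 = 399.6 → 400

400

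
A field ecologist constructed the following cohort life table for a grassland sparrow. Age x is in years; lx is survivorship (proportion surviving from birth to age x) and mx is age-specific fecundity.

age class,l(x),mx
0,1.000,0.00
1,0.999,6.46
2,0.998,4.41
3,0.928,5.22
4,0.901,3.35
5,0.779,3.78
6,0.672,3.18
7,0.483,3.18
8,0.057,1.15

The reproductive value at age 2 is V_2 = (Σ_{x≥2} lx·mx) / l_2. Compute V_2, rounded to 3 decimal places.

lx·mx for x ≥ 2: 4.40118, 4.84416, 3.01835, 2.94462, 2.13696, 1.53594, 0.06555 → sum = 18.94676
V_2 = 18.94676 / l_2 = 18.94676 / 0.998 = 18.984729… → 18.985

18.985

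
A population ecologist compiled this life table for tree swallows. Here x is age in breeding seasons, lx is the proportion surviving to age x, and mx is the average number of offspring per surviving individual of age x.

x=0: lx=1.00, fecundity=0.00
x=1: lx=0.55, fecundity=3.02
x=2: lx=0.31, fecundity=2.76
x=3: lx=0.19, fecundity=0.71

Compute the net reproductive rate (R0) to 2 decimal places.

2.65

lx·mx by age: 0, 1.661, 0.8556, 0.1349
R0 = Σ lx·mx = 2.6515 → 2.65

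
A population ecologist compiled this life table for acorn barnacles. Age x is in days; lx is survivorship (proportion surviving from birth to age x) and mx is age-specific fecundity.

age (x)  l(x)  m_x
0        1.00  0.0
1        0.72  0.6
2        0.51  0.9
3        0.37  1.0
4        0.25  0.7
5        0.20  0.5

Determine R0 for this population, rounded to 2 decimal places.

lx·mx by age: 0, 0.432, 0.459, 0.37, 0.175, 0.1
R0 = Σ lx·mx = 1.536 → 1.54

1.54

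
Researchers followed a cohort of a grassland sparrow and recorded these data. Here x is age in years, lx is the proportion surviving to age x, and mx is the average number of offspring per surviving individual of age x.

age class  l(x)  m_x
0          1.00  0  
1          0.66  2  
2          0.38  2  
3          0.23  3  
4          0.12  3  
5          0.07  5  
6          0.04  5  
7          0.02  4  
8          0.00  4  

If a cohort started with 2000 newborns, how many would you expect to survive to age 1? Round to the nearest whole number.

1320

Expected survivors = N0 · l_1 = 2000 × 0.66 = 1320 → 1320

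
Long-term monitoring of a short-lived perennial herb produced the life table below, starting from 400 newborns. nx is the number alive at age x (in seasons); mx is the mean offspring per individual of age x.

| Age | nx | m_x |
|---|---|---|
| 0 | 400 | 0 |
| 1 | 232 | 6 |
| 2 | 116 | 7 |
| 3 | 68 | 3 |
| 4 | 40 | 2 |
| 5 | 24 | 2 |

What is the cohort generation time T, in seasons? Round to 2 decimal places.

1.65

lx = nx/n0 = nx/400: 1, 0.58, 0.29, 0.17, 0.1, 0.06
lx·mx: 0, 3.48, 2.03, 0.51, 0.2, 0.12 → R0 = 6.34
x·lx·mx: 0, 3.48, 4.06, 1.53, 0.8, 0.6 → Σ = 10.47
T = 10.47 / 6.34 = 1.65142… → 1.65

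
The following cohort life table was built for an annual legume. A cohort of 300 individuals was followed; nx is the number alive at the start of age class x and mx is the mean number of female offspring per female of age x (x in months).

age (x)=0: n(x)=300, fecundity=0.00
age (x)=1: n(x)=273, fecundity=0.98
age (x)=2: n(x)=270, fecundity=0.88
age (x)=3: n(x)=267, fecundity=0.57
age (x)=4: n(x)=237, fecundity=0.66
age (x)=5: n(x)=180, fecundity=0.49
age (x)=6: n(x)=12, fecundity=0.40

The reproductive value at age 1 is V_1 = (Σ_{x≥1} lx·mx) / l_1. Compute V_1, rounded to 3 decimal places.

3.321

lx = nx/n0 = nx/300: 1, 0.91, 0.9, 0.89, 0.79, 0.6, 0.04
lx·mx for x ≥ 1: 0.8918, 0.792, 0.5073, 0.5214, 0.294, 0.016 → sum = 3.0225
V_1 = 3.0225 / l_1 = 3.0225 / 0.91 = 3.321429… → 3.321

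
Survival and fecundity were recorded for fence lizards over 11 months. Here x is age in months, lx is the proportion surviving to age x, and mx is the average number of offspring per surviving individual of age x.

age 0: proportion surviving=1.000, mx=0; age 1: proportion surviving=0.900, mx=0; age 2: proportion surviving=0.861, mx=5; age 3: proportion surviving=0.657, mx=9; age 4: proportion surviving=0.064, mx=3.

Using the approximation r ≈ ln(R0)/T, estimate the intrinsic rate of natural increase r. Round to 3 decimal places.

R0 = Σ lx·mx = 0 + 0 + 4.305 + 5.913 + 0.192 = 10.41
Σ x·lx·mx = 27.117; T = 27.117/10.41 = 2.6049…
r ≈ ln(R0)/T = ln(10.41)/2.6049… = 0.89937… → 0.899

0.899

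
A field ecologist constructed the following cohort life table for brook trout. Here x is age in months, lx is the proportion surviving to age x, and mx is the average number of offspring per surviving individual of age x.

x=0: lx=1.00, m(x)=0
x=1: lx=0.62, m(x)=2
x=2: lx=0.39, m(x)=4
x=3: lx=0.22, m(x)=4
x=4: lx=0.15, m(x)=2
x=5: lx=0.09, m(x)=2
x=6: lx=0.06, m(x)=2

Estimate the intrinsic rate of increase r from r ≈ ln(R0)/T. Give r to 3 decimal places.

R0 = Σ lx·mx = 0 + 1.24 + 1.56 + 0.88 + 0.3 + 0.18 + 0.12 = 4.28
Σ x·lx·mx = 9.82; T = 9.82/4.28 = 2.29439…
r ≈ ln(R0)/T = ln(4.28)/2.29439… = 0.6337… → 0.634

0.634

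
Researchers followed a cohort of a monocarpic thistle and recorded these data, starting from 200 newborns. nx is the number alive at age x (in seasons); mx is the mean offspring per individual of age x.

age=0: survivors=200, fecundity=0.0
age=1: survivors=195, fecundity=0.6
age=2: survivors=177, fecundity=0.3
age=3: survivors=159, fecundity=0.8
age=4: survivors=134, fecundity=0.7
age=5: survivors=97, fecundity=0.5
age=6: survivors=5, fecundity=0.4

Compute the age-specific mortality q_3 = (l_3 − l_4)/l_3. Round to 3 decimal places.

lx = nx/n0 = nx/200: 1, 0.975, 0.885, 0.795, 0.67, 0.485, 0.025
q_3 = (l_3 − l_4) / l_3 = (0.795 − 0.67) / 0.795
     = 0.125 / 0.795 = 0.157233… → 0.157

0.157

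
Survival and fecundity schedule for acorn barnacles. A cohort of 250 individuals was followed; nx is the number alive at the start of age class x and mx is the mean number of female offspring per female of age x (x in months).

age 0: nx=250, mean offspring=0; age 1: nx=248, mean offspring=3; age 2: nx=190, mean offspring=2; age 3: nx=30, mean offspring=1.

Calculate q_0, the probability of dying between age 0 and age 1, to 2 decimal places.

0.01

lx = nx/n0 = nx/250: 1, 0.992, 0.76, 0.12
q_0 = (l_0 − l_1) / l_0 = (1 − 0.992) / 1
     = 0.008 / 1 = 0.008 → 0.01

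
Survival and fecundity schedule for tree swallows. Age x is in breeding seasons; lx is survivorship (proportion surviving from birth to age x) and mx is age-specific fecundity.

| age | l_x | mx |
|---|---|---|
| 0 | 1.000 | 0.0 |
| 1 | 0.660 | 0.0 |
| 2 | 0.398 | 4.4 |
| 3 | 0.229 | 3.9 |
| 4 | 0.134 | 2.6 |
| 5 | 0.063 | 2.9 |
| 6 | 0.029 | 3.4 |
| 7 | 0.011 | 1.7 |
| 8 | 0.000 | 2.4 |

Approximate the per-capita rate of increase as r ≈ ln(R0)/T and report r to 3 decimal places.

0.426

R0 = Σ lx·mx = 0 + 0 + 1.7512 + 0.8931 + 0.3484 + 0.1827 + 0.0986 + 0.0187 + 0 = 3.2927
Σ x·lx·mx = 9.2113; T = 9.2113/3.2927 = 2.79749…
r ≈ ln(R0)/T = ln(3.2927)/2.79749… = 0.42599… → 0.426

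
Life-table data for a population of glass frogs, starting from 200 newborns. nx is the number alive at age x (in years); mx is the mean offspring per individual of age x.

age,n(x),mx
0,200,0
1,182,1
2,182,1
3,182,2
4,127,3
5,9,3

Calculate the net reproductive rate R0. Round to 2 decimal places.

lx = nx/n0 = nx/200: 1, 0.91, 0.91, 0.91, 0.635, 0.045
lx·mx by age: 0, 0.91, 0.91, 1.82, 1.905, 0.135
R0 = Σ lx·mx = 5.68 → 5.68

5.68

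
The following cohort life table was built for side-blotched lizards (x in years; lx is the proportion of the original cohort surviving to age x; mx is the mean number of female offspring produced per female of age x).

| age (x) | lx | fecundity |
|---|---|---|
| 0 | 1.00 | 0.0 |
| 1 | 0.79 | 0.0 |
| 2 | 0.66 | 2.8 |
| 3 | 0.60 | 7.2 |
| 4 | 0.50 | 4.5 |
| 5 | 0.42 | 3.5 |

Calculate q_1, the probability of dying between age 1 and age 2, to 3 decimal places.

0.165

q_1 = (l_1 − l_2) / l_1 = (0.79 − 0.66) / 0.79
     = 0.13 / 0.79 = 0.164557… → 0.165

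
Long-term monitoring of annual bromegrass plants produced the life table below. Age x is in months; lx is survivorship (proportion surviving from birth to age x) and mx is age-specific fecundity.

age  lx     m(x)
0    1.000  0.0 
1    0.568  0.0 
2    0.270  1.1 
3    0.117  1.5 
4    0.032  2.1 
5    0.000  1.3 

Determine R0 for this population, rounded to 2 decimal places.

lx·mx by age: 0, 0, 0.297, 0.1755, 0.0672, 0
R0 = Σ lx·mx = 0.5397 → 0.54

0.54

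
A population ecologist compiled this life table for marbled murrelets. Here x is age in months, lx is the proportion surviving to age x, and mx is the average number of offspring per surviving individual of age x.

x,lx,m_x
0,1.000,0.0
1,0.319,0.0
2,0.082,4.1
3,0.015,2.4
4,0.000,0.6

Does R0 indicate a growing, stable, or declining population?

R0 = Σ lx·mx = 0 + 0 + 0.3362 + 0.036 + 0 = 0.3722
R0 < 1, so the population is declining.

declining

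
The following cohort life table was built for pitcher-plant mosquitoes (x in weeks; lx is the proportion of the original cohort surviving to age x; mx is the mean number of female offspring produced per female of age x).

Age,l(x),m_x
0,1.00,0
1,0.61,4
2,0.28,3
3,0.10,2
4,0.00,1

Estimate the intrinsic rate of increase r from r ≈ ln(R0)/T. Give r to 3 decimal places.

R0 = Σ lx·mx = 0 + 2.44 + 0.84 + 0.2 + 0 = 3.48
Σ x·lx·mx = 4.72; T = 4.72/3.48 = 1.35632…
r ≈ ln(R0)/T = ln(3.48)/1.35632… = 0.91942… → 0.919

0.919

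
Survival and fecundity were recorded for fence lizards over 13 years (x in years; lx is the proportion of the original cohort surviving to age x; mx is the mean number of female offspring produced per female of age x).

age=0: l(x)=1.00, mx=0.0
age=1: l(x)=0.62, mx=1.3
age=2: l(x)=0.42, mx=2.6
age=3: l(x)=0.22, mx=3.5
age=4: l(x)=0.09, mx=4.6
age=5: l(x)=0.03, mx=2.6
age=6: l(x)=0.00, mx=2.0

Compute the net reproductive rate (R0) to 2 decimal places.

lx·mx by age: 0, 0.806, 1.092, 0.77, 0.414, 0.078, 0
R0 = Σ lx·mx = 3.16 → 3.16

3.16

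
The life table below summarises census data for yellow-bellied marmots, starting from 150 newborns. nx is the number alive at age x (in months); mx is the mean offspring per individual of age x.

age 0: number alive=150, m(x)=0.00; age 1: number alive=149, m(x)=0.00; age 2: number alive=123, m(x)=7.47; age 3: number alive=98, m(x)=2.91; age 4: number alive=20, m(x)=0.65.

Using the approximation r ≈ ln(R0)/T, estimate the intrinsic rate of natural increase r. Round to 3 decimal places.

lx = nx/n0 = nx/150: 1, 0.99333…, 0.82, 0.65333…, 0.13333…
R0 = Σ lx·mx = 0 + 0 + 6.1254 + 1.9012… + 0.08667… = 8.113267…
Σ x·lx·mx = 18.301067…; T = 18.301067…/8.113267… = 2.2557…
r ≈ ln(R0)/T = ln(8.113267…)/2.2557… = 0.9281… → 0.928

0.928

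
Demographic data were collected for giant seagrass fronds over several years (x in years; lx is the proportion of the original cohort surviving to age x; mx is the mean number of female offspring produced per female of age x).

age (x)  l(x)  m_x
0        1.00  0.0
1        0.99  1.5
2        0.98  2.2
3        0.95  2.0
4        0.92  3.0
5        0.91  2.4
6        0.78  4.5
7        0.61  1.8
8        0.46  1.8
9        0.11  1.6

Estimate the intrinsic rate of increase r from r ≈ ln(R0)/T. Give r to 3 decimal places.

0.635

R0 = Σ lx·mx = 0 + 1.485 + 2.156 + 1.9 + 2.76 + 2.184 + 3.51 + 1.098 + 0.828 + 0.176 = 16.097
Σ x·lx·mx = 70.411; T = 70.411/16.097 = 4.37417…
r ≈ ln(R0)/T = ln(16.097)/4.37417… = 0.63524… → 0.635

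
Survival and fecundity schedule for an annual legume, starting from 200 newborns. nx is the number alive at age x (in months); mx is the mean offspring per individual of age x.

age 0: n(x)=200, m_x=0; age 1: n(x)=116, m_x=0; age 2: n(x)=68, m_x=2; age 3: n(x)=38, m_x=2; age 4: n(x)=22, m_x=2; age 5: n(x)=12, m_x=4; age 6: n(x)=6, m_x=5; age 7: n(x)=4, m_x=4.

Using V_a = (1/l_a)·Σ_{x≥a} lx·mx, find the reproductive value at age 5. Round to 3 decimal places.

lx = nx/n0 = nx/200: 1, 0.58, 0.34, 0.19, 0.11, 0.06, 0.03, 0.02
lx·mx for x ≥ 5: 0.24, 0.15, 0.08 → sum = 0.47
V_5 = 0.47 / l_5 = 0.47 / 0.06 = 7.833333… → 7.833

7.833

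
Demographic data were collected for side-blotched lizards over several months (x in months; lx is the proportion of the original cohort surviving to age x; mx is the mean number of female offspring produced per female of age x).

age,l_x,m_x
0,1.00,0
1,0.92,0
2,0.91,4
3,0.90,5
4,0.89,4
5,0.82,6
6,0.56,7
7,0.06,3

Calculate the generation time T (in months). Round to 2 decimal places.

4.07

lx·mx: 0, 0, 3.64, 4.5, 3.56, 4.92, 3.92, 0.18 → R0 = 20.72
x·lx·mx: 0, 0, 7.28, 13.5, 14.24, 24.6, 23.52, 1.26 → Σ = 84.4
T = 84.4 / 20.72 = 4.073359… → 4.07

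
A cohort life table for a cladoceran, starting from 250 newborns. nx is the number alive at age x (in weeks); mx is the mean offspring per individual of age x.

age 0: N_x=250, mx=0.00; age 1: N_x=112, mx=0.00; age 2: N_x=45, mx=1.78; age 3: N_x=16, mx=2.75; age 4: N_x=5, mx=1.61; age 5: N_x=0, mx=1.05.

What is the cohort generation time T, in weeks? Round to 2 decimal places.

lx = nx/n0 = nx/250: 1, 0.448, 0.18, 0.064, 0.02, 0
lx·mx: 0, 0, 0.3204, 0.176, 0.0322, 0 → R0 = 0.5286
x·lx·mx: 0, 0, 0.6408, 0.528, 0.1288, 0 → Σ = 1.2976
T = 1.2976 / 0.5286 = 2.454786… → 2.45

2.45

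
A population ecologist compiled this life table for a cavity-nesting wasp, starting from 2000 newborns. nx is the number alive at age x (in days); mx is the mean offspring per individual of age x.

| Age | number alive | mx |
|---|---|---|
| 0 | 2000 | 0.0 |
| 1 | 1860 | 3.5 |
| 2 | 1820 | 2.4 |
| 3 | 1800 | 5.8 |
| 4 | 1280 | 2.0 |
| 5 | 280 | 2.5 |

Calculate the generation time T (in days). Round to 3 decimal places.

lx = nx/n0 = nx/2000: 1, 0.93, 0.91, 0.9, 0.64, 0.14
lx·mx: 0, 3.255, 2.184, 5.22, 1.28, 0.35 → R0 = 12.289
x·lx·mx: 0, 3.255, 4.368, 15.66, 5.12, 1.75 → Σ = 30.153
T = 30.153 / 12.289 = 2.453658… → 2.454

2.454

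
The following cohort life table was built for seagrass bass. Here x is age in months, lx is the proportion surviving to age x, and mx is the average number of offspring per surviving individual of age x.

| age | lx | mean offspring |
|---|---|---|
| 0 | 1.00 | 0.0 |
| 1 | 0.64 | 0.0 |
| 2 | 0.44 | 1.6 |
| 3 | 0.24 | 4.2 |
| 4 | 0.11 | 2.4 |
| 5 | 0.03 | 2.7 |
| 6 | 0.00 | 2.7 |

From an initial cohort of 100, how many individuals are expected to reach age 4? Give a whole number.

11

Expected survivors = N0 · l_4 = 100 × 0.11 = 11 → 11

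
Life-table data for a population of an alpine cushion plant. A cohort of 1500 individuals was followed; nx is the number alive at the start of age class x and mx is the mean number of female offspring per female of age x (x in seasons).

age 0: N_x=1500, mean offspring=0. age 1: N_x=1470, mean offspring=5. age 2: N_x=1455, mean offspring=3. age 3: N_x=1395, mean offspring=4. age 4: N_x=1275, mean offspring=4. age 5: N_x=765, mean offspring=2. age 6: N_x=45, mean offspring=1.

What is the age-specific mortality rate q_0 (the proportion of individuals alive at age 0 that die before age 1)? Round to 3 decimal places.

lx = nx/n0 = nx/1500: 1, 0.98, 0.97, 0.93, 0.85, 0.51, 0.03
q_0 = (l_0 − l_1) / l_0 = (1 − 0.98) / 1
     = 0.02 / 1 = 0.02 → 0.020

0.020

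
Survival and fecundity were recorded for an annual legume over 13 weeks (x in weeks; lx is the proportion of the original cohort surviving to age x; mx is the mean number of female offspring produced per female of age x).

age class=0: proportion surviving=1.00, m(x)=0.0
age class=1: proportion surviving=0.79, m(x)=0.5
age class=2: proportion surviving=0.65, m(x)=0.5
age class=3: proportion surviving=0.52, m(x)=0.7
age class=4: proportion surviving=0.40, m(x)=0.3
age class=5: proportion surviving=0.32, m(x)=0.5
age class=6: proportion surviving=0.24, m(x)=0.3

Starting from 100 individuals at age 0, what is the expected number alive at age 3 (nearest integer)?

52

Expected survivors = N0 · l_3 = 100 × 0.52 = 52 → 52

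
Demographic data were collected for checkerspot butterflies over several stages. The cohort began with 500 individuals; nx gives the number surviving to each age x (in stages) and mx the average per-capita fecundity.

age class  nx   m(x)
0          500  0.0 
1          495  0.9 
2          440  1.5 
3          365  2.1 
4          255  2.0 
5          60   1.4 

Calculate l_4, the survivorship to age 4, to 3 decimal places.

0.510

l_4 = n_4/n_0 = 255/500 = 0.51 → 0.510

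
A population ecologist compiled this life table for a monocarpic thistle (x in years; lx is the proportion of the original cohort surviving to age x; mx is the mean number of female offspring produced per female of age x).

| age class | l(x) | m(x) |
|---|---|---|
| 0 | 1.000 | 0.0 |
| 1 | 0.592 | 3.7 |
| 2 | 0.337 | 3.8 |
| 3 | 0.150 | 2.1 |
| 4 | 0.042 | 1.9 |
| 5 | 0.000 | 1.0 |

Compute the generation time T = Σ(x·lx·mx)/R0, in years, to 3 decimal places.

1.556

lx·mx: 0, 2.1904, 1.2806, 0.315, 0.0798, 0 → R0 = 3.8658
x·lx·mx: 0, 2.1904, 2.5612, 0.945, 0.3192, 0 → Σ = 6.0158
T = 6.0158 / 3.8658 = 1.556159… → 1.556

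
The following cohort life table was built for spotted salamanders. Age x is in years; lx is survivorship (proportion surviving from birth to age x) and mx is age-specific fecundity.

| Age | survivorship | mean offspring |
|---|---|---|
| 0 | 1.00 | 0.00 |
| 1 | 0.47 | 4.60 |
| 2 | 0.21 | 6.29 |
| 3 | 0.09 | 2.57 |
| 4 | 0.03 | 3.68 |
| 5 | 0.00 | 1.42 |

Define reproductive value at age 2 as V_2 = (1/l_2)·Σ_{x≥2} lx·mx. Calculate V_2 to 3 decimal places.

7.917

lx·mx for x ≥ 2: 1.3209, 0.2313, 0.1104, 0 → sum = 1.6626
V_2 = 1.6626 / l_2 = 1.6626 / 0.21 = 7.917143… → 7.917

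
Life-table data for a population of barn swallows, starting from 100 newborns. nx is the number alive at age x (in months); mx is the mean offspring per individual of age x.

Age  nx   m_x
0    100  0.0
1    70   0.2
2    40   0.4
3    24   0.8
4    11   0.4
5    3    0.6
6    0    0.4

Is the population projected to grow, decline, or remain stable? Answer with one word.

lx = nx/n0 = nx/100: 1, 0.7, 0.4, 0.24, 0.11, 0.03, 0
R0 = Σ lx·mx = 0 + 0.14 + 0.16 + 0.192 + 0.044 + 0.018 + 0 = 0.554
R0 < 1, so the population is declining.

declining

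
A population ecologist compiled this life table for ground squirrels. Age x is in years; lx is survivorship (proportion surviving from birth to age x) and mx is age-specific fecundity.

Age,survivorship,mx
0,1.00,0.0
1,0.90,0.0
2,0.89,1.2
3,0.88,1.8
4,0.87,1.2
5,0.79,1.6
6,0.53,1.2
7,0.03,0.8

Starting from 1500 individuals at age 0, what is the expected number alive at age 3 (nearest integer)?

1320

Expected survivors = N0 · l_3 = 1500 × 0.88 = 1320 → 1320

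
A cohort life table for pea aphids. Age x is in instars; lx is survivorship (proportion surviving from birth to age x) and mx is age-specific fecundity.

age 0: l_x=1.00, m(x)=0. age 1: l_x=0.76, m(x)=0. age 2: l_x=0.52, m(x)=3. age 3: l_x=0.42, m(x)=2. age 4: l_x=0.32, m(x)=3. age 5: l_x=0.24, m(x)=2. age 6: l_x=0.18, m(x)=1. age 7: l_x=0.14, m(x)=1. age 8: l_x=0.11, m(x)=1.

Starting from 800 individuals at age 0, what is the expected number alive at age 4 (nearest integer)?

Expected survivors = N0 · l_4 = 800 × 0.32 = 256 → 256

256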